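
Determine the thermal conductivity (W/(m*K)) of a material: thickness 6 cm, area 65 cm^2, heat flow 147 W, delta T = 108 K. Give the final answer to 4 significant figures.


k = Q*L / (A*dT)
L = 0.06 m, A = 6.5e-03 m^2
k = 147 * 0.06 / (6.5e-03 * 108)
k = 12.56 W/(m*K)


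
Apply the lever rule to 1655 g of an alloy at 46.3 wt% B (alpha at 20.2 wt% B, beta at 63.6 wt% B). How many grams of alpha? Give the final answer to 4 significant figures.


f_alpha = (C_beta - C0) / (C_beta - C_alpha)
f_alpha = (63.6 - 46.3) / (63.6 - 20.2) = 0.398618
m_alpha = f_alpha * m_total = 0.398618 * 1655 = 659.7 g


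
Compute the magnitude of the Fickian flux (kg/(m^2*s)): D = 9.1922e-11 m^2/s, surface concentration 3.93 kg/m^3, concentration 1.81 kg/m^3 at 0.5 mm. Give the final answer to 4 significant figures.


J = -D * (dC/dx) = D * (C1 - C2) / dx
J = 9.1922e-11 * (3.93 - 1.81) / 5e-04
J = 3.897e-07 kg/(m^2*s)


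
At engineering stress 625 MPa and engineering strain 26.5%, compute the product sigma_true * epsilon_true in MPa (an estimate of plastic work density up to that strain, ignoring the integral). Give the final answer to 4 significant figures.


sigma_true = sigma_eng * (1 + epsilon_eng)
sigma_true = 625 * (1 + 0.265) = 790.625 MPa
epsilon_true = ln(1 + epsilon_eng)
epsilon_true = ln(1 + 0.265) = 0.235072
sigma_true * epsilon_true = 790.625 * 0.235072 = 185.9 MPa


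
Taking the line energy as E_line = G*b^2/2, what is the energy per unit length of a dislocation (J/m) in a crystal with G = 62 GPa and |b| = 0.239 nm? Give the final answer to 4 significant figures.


E = G*b^2/2
b = 0.239 nm = 2.39e-10 m
G = 62 GPa = 6.2e+10 Pa
E = 0.5 * 6.2e+10 * (2.39e-10)^2
E = 1.771e-09 J/m


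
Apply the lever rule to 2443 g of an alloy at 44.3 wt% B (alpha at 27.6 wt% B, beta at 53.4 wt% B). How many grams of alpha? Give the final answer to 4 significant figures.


f_alpha = (C_beta - C0) / (C_beta - C_alpha)
f_alpha = (53.4 - 44.3) / (53.4 - 27.6) = 0.352713
m_alpha = f_alpha * m_total = 0.352713 * 2443 = 861.7 g


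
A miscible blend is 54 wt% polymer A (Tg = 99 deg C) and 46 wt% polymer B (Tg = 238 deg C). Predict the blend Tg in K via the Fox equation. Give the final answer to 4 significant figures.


1/Tg = w1/Tg1 + w2/Tg2 (in Kelvin)
Tg1 = 372.15 K, Tg2 = 511.15 K
1/Tg = 0.54/372.15 + 0.46/511.15
Tg = 425.4 K


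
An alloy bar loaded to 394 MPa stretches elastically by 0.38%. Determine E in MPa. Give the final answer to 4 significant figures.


E = sigma / epsilon
epsilon = 0.38% = 3.8e-03
E = 394 / 3.8e-03
E = 103700 MPa


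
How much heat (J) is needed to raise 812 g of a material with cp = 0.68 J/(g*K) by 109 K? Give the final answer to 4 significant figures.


Q = m * cp * dT
Q = 812 * 0.68 * 109
Q = 60190 J


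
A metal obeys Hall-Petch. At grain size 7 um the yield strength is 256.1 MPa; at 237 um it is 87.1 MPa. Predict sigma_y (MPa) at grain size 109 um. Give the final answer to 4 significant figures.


sigma_y = sigma0 + k / sqrt(d)
1/sqrt(d1) = 1/sqrt(7e-06) = 377.964;  1/sqrt(d2) = 64.957
k = (sigma1 - sigma2) / (1/sqrt(d1) - 1/sqrt(d2)) = (256.1 - 87.1) / (377.964 - 64.957) = 0.539923 MPa*m^0.5
sigma0 = sigma1 - k/sqrt(d1) = 256.1 - 0.539923*377.964 = 52.0282 MPa
sigma_y(d3) = 52.0282 + 0.539923 / sqrt(1.09e-04) = 103.7 MPa


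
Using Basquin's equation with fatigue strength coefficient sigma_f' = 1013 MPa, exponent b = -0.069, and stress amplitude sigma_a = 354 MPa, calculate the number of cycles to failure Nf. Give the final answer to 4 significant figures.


sigma_a = sigma_f' * (2*Nf)^b
2*Nf = (sigma_a / sigma_f')^(1/b)
2*Nf = (354 / 1013)^(1/-0.069)
2*Nf = 4.14458e+06
Nf = 2.072e+06 cycles


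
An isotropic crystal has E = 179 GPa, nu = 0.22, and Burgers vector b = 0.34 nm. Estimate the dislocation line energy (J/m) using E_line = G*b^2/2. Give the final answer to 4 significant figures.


Step 1: G = E / (2*(1+nu))
G = 179 / (2*(1+0.22)) = 73.3607 GPa = 7.33607e+10 Pa
Step 2: E_line = G*b^2/2
b = 0.34 nm = 3.4e-10 m
E_line = 0.5 * 7.33607e+10 * (3.4e-10)^2 = 4.24e-09 J/m


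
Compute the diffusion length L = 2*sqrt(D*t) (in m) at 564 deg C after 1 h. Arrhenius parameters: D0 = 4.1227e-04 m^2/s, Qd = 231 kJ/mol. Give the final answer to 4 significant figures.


Step 1: D = D0 * exp(-Qd/(R*T))
T = 837.15 K
D = 4.1227e-04 * exp(-231e3 / (8.314 * 837.15)) = 1.5894e-18 m^2/s
Step 2: L = 2*sqrt(D*t)
t = 1 h = 3600 s
L = 2*sqrt(1.5894e-18 * 3600) = 1.513e-07 m


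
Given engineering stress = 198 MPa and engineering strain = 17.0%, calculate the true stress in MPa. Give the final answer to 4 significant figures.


sigma_true = sigma_eng * (1 + epsilon_eng)
sigma_true = 198 * (1 + 0.17)
sigma_true = 231.7 MPa


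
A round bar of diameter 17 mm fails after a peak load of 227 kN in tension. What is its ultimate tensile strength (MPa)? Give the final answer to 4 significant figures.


A0 = pi*(d/2)^2 = pi*(17/2)^2 = 226.98 mm^2
UTS = F_max / A0 = 227*1000 / 226.98
UTS = 1000 MPa


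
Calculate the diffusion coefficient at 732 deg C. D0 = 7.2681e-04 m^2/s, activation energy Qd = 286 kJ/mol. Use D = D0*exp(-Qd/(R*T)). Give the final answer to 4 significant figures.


D = D0 * exp(-Qd / (R*T))
T = 1005.15 K
D = 7.2681e-04 * exp(-286e3 / (8.314 * 1005.15))
D = 9.961e-19 m^2/s


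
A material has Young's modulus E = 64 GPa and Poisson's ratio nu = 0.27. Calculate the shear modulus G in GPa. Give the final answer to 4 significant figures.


G = E / (2*(1+nu))
G = 64 / (2*(1+0.27))
G = 25.2 GPa


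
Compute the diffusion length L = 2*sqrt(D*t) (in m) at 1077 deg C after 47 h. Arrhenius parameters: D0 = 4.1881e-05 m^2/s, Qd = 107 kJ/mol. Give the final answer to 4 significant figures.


Step 1: D = D0 * exp(-Qd/(R*T))
T = 1350.15 K
D = 4.1881e-05 * exp(-107e3 / (8.314 * 1350.15)) = 3.03563e-09 m^2/s
Step 2: L = 2*sqrt(D*t)
t = 47 h = 169200 s
L = 2*sqrt(3.03563e-09 * 169200) = 0.04533 m


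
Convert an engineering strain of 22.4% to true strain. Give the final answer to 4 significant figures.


epsilon_true = ln(1 + epsilon_eng)
epsilon_true = ln(1 + 0.224)
epsilon_true = 0.2021


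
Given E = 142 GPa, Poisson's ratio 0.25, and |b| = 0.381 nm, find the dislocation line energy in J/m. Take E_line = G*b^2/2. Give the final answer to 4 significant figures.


Step 1: G = E / (2*(1+nu))
G = 142 / (2*(1+0.25)) = 56.8 GPa = 5.68e+10 Pa
Step 2: E_line = G*b^2/2
b = 0.381 nm = 3.81e-10 m
E_line = 0.5 * 5.68e+10 * (3.81e-10)^2 = 4.123e-09 J/m


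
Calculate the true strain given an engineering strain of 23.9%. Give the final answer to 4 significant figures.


epsilon_true = ln(1 + epsilon_eng)
epsilon_true = ln(1 + 0.239)
epsilon_true = 0.2143


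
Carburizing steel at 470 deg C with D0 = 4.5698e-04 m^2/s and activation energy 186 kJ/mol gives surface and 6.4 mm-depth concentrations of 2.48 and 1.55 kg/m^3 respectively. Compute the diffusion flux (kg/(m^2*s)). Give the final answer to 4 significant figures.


Step 1: D = D0 * exp(-Qd/(R*T))
T = 470 + 273.15 = 743.15 K
D = 4.5698e-04 * exp(-186e3 / (8.314 * 743.15)) = 3.85326e-17 m^2/s
Step 2: J = D * (C1 - C2) / dx
J = 3.85326e-17 * (2.48 - 1.55) / 6.4e-03
J = 5.599e-15 kg/(m^2*s)


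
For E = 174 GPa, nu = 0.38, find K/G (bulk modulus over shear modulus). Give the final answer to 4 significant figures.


G = E / (2*(1+nu))
G = 174 / (2*(1+0.38)) = 63.0435 GPa
K = E / (3*(1-2*nu))
K = 174 / (3*(1-2*0.38)) = 241.667 GPa
K/G = 241.667 / 63.0435 = 3.833


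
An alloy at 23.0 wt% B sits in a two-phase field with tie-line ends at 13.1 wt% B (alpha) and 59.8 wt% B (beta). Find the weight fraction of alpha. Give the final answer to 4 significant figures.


f_alpha = (C_beta - C0) / (C_beta - C_alpha)
f_alpha = (59.8 - 23.0) / (59.8 - 13.1)
f_alpha = 0.788


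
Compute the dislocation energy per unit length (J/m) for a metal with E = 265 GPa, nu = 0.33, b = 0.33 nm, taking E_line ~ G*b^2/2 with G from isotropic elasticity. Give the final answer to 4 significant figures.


Step 1: G = E / (2*(1+nu))
G = 265 / (2*(1+0.33)) = 99.6241 GPa = 9.96241e+10 Pa
Step 2: E_line = G*b^2/2
b = 0.33 nm = 3.3e-10 m
E_line = 0.5 * 9.96241e+10 * (3.3e-10)^2 = 5.425e-09 J/m


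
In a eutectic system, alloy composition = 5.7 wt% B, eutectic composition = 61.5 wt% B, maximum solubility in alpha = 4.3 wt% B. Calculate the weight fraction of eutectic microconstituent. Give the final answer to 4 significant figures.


f_primary = (C_e - C0) / (C_e - C_alpha_max)
f_primary = (61.5 - 5.7) / (61.5 - 4.3)
f_primary = 0.975524
f_eutectic = 1 - 0.975524 = 0.02448


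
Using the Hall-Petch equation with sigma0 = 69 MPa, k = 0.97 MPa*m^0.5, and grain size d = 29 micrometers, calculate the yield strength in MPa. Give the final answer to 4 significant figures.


sigma_y = sigma0 + k / sqrt(d)
d = 29 um = 2.9e-05 m
sigma_y = 69 + 0.97 / sqrt(2.9e-05)
sigma_y = 249.1 MPa


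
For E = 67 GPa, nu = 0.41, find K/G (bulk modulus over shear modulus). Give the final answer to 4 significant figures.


G = E / (2*(1+nu))
G = 67 / (2*(1+0.41)) = 23.7589 GPa
K = E / (3*(1-2*nu))
K = 67 / (3*(1-2*0.41)) = 124.074 GPa
K/G = 124.074 / 23.7589 = 5.222


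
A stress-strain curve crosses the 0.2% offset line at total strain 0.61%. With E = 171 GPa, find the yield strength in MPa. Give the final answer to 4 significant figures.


Offset strain = 0.002
Elastic strain at yield = total_strain - offset = 6.1e-03 - 0.002 = 4.1e-03
sigma_y = E * elastic_strain = 171000 * 4.1e-03
sigma_y = 701.1 MPa


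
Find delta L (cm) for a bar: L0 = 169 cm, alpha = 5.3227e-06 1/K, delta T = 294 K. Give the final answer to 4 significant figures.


dL = L0 * alpha * dT
dL = 169 * 5.3227e-06 * 294
dL = 0.2645 cm


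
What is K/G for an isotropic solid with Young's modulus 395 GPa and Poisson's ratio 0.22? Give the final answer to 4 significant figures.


G = E / (2*(1+nu))
G = 395 / (2*(1+0.22)) = 161.885 GPa
K = E / (3*(1-2*nu))
K = 395 / (3*(1-2*0.22)) = 235.119 GPa
K/G = 235.119 / 161.885 = 1.452


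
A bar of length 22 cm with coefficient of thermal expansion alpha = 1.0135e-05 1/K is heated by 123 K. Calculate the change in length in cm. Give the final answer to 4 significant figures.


dL = L0 * alpha * dT
dL = 22 * 1.0135e-05 * 123
dL = 0.02743 cm


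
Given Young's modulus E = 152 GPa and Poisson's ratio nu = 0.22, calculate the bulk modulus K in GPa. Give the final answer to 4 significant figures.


K = E / (3*(1-2*nu))
K = 152 / (3*(1-2*0.22))
K = 90.48 GPa


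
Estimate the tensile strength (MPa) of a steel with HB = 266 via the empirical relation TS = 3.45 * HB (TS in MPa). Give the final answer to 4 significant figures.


TS (MPa) = 3.45 * HB
TS = 3.45 * 266
TS = 917.7 MPa


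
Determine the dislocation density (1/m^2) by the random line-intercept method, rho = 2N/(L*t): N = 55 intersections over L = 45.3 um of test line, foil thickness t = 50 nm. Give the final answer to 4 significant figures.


rho = 2N / (L * t)
L = 45.3 um = 4.53e-05 m, t = 50 nm = 5e-08 m
rho = 2 * 55 / (4.53e-05 * 5e-08)
rho = 4.857e+13 1/m^2


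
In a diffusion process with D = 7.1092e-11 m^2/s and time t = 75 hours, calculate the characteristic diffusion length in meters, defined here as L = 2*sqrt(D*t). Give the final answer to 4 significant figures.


t = 75 hr = 270000 s
Diffusion length = 2*sqrt(D*t)
= 2*sqrt(7.1092e-11 * 270000)
= 8.762e-03 m


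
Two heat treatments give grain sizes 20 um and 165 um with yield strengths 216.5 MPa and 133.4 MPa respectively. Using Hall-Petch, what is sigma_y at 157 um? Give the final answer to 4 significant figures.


sigma_y = sigma0 + k / sqrt(d)
1/sqrt(d1) = 1/sqrt(2e-05) = 223.607;  1/sqrt(d2) = 77.8499
k = (sigma1 - sigma2) / (1/sqrt(d1) - 1/sqrt(d2)) = (216.5 - 133.4) / (223.607 - 77.8499) = 0.570127 MPa*m^0.5
sigma0 = sigma1 - k/sqrt(d1) = 216.5 - 0.570127*223.607 = 89.0156 MPa
sigma_y(d3) = 89.0156 + 0.570127 / sqrt(1.57e-04) = 134.5 MPa


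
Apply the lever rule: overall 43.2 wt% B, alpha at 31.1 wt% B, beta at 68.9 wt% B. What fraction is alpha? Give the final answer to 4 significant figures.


f_alpha = (C_beta - C0) / (C_beta - C_alpha)
f_alpha = (68.9 - 43.2) / (68.9 - 31.1)
f_alpha = 0.6799


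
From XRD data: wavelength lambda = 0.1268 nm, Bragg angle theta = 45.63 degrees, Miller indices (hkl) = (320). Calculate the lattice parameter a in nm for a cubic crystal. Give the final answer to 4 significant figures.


d = lambda / (2*sin(theta))
d = 0.1268 / (2*sin(45.63 deg))
d = 0.0886913 nm
a = d * sqrt(h^2+k^2+l^2) = 0.0886913 * sqrt(13)
a = 0.3198 nm


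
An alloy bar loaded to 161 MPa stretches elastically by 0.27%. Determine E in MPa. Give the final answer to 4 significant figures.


E = sigma / epsilon
epsilon = 0.27% = 2.7e-03
E = 161 / 2.7e-03
E = 59630 MPa


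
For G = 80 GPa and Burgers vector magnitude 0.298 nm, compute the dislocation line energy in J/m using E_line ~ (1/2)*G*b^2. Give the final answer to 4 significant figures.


E = G*b^2/2
b = 0.298 nm = 2.98e-10 m
G = 80 GPa = 8e+10 Pa
E = 0.5 * 8e+10 * (2.98e-10)^2
E = 3.552e-09 J/m


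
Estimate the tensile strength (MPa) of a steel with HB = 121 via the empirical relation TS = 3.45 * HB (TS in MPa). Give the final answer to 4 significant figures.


TS (MPa) = 3.45 * HB
TS = 3.45 * 121
TS = 417.5 MPa


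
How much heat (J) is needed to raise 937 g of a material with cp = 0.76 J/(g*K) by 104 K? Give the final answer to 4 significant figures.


Q = m * cp * dT
Q = 937 * 0.76 * 104
Q = 74060 J


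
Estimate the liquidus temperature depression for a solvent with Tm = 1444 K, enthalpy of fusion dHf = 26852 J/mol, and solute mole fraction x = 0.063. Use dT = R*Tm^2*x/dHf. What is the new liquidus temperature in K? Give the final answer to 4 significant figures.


dT = R*Tm^2*x / dHf
dT = 8.314 * 1444^2 * 0.063 / 26852
dT = 40.6732 K
T_new = 1444 - 40.6732 = 1403 K


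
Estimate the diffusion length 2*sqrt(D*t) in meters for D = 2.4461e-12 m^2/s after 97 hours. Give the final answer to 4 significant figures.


t = 97 hr = 349200 s
Diffusion length = 2*sqrt(D*t)
= 2*sqrt(2.4461e-12 * 349200)
= 1.848e-03 m


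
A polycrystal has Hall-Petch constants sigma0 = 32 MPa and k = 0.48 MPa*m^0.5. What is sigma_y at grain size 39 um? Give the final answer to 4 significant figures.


sigma_y = sigma0 + k / sqrt(d)
d = 39 um = 3.9e-05 m
sigma_y = 32 + 0.48 / sqrt(3.9e-05)
sigma_y = 108.9 MPa


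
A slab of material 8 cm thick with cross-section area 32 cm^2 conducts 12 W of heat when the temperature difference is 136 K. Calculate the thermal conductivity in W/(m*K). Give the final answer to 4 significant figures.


k = Q*L / (A*dT)
L = 0.08 m, A = 3.2e-03 m^2
k = 12 * 0.08 / (3.2e-03 * 136)
k = 2.206 W/(m*K)


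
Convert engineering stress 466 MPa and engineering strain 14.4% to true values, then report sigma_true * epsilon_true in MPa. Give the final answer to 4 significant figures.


sigma_true = sigma_eng * (1 + epsilon_eng)
sigma_true = 466 * (1 + 0.144) = 533.104 MPa
epsilon_true = ln(1 + epsilon_eng)
epsilon_true = ln(1 + 0.144) = 0.134531
sigma_true * epsilon_true = 533.104 * 0.134531 = 71.72 MPa


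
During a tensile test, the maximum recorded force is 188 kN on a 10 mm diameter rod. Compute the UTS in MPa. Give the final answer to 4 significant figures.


A0 = pi*(d/2)^2 = pi*(10/2)^2 = 78.5398 mm^2
UTS = F_max / A0 = 188*1000 / 78.5398
UTS = 2394 MPa


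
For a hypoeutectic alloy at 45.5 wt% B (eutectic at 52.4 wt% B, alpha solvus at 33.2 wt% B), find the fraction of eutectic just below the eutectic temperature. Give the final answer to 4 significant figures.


f_primary = (C_e - C0) / (C_e - C_alpha_max)
f_primary = (52.4 - 45.5) / (52.4 - 33.2)
f_primary = 0.359375
f_eutectic = 1 - 0.359375 = 0.6406


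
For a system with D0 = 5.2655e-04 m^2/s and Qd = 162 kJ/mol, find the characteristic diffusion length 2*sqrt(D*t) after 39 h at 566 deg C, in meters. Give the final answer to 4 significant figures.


Step 1: D = D0 * exp(-Qd/(R*T))
T = 839.15 K
D = 5.2655e-04 * exp(-162e3 / (8.314 * 839.15)) = 4.33559e-14 m^2/s
Step 2: L = 2*sqrt(D*t)
t = 39 h = 140400 s
L = 2*sqrt(4.33559e-14 * 140400) = 1.56e-04 m


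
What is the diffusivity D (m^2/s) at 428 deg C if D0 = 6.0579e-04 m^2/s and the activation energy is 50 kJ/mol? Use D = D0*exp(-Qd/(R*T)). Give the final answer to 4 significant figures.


D = D0 * exp(-Qd / (R*T))
T = 701.15 K
D = 6.0579e-04 * exp(-50e3 / (8.314 * 701.15))
D = 1.141e-07 m^2/s


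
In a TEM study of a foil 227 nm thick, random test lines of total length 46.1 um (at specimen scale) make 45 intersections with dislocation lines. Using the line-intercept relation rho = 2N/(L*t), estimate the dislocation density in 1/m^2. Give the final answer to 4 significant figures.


rho = 2N / (L * t)
L = 46.1 um = 4.61e-05 m, t = 227 nm = 2.27e-07 m
rho = 2 * 45 / (4.61e-05 * 2.27e-07)
rho = 8.6e+12 1/m^2


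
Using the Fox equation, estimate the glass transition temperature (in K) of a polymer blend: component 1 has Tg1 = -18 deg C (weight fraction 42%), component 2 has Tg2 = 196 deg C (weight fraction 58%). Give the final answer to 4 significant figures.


1/Tg = w1/Tg1 + w2/Tg2 (in Kelvin)
Tg1 = 255.15 K, Tg2 = 469.15 K
1/Tg = 0.42/255.15 + 0.58/469.15
Tg = 346.9 K


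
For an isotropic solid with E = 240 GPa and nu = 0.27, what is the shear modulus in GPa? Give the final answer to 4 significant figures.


G = E / (2*(1+nu))
G = 240 / (2*(1+0.27))
G = 94.49 GPa


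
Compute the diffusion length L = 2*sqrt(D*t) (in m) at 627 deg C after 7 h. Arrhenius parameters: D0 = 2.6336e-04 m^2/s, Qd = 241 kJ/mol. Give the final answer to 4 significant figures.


Step 1: D = D0 * exp(-Qd/(R*T))
T = 900.15 K
D = 2.6336e-04 * exp(-241e3 / (8.314 * 900.15)) = 2.72333e-18 m^2/s
Step 2: L = 2*sqrt(D*t)
t = 7 h = 25200 s
L = 2*sqrt(2.72333e-18 * 25200) = 5.239e-07 m


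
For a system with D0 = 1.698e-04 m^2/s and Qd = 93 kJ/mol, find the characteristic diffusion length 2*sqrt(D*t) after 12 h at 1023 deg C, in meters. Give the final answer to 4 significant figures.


Step 1: D = D0 * exp(-Qd/(R*T))
T = 1296.15 K
D = 1.698e-04 * exp(-93e3 / (8.314 * 1296.15)) = 3.03331e-08 m^2/s
Step 2: L = 2*sqrt(D*t)
t = 12 h = 43200 s
L = 2*sqrt(3.03331e-08 * 43200) = 0.0724 m


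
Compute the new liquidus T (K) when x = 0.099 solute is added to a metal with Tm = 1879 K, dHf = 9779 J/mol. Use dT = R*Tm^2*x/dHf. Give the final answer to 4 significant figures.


dT = R*Tm^2*x / dHf
dT = 8.314 * 1879^2 * 0.099 / 9779
dT = 297.17 K
T_new = 1879 - 297.17 = 1582 K


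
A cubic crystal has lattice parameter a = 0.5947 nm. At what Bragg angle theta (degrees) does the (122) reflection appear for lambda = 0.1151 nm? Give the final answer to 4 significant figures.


d = a / sqrt(h^2+k^2+l^2)
d = 0.5947 / sqrt(9) = 0.198233 nm
lambda = 2*d*sin(theta)  =>  sin(theta) = lambda / (2*d)
sin(theta) = 0.1151 / (2 * 0.198233) = 0.290314
theta = 16.88 deg


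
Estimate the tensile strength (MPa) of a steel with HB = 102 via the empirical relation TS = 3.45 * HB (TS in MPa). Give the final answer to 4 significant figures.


TS (MPa) = 3.45 * HB
TS = 3.45 * 102
TS = 351.9 MPa


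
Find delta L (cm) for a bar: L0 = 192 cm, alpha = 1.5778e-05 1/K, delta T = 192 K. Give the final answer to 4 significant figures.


dL = L0 * alpha * dT
dL = 192 * 1.5778e-05 * 192
dL = 0.5816 cm


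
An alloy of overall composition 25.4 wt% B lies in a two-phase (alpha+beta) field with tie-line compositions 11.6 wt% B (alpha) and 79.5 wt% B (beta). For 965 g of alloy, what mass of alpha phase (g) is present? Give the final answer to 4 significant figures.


f_alpha = (C_beta - C0) / (C_beta - C_alpha)
f_alpha = (79.5 - 25.4) / (79.5 - 11.6) = 0.79676
m_alpha = f_alpha * m_total = 0.79676 * 965 = 768.9 g


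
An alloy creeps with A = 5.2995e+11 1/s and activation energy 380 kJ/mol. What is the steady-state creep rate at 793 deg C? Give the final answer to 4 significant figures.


rate = A * exp(-Q / (R*T))
T = 793 + 273.15 = 1066.15 K
rate = 5.2995e+11 * exp(-380e3 / (8.314 * 1066.15))
rate = 1.276e-07 1/s


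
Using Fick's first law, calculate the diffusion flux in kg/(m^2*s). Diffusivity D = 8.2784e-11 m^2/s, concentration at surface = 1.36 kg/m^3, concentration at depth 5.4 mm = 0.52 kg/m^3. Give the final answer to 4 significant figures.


J = -D * (dC/dx) = D * (C1 - C2) / dx
J = 8.2784e-11 * (1.36 - 0.52) / 5.4e-03
J = 1.288e-08 kg/(m^2*s)


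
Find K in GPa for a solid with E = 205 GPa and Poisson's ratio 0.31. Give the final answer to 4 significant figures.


K = E / (3*(1-2*nu))
K = 205 / (3*(1-2*0.31))
K = 179.8 GPa


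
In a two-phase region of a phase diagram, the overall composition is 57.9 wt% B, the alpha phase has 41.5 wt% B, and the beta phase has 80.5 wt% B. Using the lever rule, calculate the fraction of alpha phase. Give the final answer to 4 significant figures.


f_alpha = (C_beta - C0) / (C_beta - C_alpha)
f_alpha = (80.5 - 57.9) / (80.5 - 41.5)
f_alpha = 0.5795


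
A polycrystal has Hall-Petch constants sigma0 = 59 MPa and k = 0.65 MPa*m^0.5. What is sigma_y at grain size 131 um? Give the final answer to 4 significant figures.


sigma_y = sigma0 + k / sqrt(d)
d = 131 um = 1.31e-04 m
sigma_y = 59 + 0.65 / sqrt(1.31e-04)
sigma_y = 115.8 MPa


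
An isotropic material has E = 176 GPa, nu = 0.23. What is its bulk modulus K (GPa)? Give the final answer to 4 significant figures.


K = E / (3*(1-2*nu))
K = 176 / (3*(1-2*0.23))
K = 108.6 GPa


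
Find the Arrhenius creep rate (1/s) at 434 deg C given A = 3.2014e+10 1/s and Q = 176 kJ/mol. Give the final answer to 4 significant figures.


rate = A * exp(-Q / (R*T))
T = 434 + 273.15 = 707.15 K
rate = 3.2014e+10 * exp(-176e3 / (8.314 * 707.15))
rate = 3.194e-03 1/s


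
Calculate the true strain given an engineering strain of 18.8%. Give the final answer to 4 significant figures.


epsilon_true = ln(1 + epsilon_eng)
epsilon_true = ln(1 + 0.188)
epsilon_true = 0.1723


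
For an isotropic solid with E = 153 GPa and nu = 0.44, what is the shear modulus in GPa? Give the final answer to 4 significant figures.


G = E / (2*(1+nu))
G = 153 / (2*(1+0.44))
G = 53.13 GPa


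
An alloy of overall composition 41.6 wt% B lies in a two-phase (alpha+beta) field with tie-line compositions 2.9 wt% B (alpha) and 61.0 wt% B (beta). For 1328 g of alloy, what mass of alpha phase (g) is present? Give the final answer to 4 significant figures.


f_alpha = (C_beta - C0) / (C_beta - C_alpha)
f_alpha = (61.0 - 41.6) / (61.0 - 2.9) = 0.333907
m_alpha = f_alpha * m_total = 0.333907 * 1328 = 443.4 g


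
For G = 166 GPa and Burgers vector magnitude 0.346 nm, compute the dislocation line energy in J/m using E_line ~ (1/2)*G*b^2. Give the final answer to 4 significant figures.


E = G*b^2/2
b = 0.346 nm = 3.46e-10 m
G = 166 GPa = 1.66e+11 Pa
E = 0.5 * 1.66e+11 * (3.46e-10)^2
E = 9.936e-09 J/m


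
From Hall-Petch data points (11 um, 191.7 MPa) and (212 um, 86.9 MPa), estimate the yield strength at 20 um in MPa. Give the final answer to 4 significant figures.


sigma_y = sigma0 + k / sqrt(d)
1/sqrt(d1) = 1/sqrt(1.1e-05) = 301.511;  1/sqrt(d2) = 68.6803
k = (sigma1 - sigma2) / (1/sqrt(d1) - 1/sqrt(d2)) = (191.7 - 86.9) / (301.511 - 68.6803) = 0.450112 MPa*m^0.5
sigma0 = sigma1 - k/sqrt(d1) = 191.7 - 0.450112*301.511 = 55.9862 MPa
sigma_y(d3) = 55.9862 + 0.450112 / sqrt(2e-05) = 156.6 MPa


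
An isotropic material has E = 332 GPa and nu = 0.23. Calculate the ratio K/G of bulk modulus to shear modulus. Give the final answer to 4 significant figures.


G = E / (2*(1+nu))
G = 332 / (2*(1+0.23)) = 134.959 GPa
K = E / (3*(1-2*nu))
K = 332 / (3*(1-2*0.23)) = 204.938 GPa
K/G = 204.938 / 134.959 = 1.519


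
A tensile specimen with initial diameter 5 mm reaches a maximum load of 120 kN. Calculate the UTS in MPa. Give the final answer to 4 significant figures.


A0 = pi*(d/2)^2 = pi*(5/2)^2 = 19.635 mm^2
UTS = F_max / A0 = 120*1000 / 19.635
UTS = 6112 MPa


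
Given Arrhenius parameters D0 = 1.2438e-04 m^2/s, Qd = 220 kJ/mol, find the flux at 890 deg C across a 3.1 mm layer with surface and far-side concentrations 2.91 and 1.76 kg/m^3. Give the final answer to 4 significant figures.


Step 1: D = D0 * exp(-Qd/(R*T))
T = 890 + 273.15 = 1163.15 K
D = 1.2438e-04 * exp(-220e3 / (8.314 * 1163.15)) = 1.63928e-14 m^2/s
Step 2: J = D * (C1 - C2) / dx
J = 1.63928e-14 * (2.91 - 1.76) / 3.1e-03
J = 6.081e-12 kg/(m^2*s)


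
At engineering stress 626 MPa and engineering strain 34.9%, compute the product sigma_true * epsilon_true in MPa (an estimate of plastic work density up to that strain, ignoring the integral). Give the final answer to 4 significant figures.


sigma_true = sigma_eng * (1 + epsilon_eng)
sigma_true = 626 * (1 + 0.349) = 844.474 MPa
epsilon_true = ln(1 + epsilon_eng)
epsilon_true = ln(1 + 0.349) = 0.299364
sigma_true * epsilon_true = 844.474 * 0.299364 = 252.8 MPa


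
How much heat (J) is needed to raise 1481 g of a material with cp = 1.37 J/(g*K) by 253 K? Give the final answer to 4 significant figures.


Q = m * cp * dT
Q = 1481 * 1.37 * 253
Q = 513300 J


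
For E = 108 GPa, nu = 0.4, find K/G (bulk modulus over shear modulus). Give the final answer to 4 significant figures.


G = E / (2*(1+nu))
G = 108 / (2*(1+0.4)) = 38.5714 GPa
K = E / (3*(1-2*nu))
K = 108 / (3*(1-2*0.4)) = 180 GPa
K/G = 180 / 38.5714 = 4.667


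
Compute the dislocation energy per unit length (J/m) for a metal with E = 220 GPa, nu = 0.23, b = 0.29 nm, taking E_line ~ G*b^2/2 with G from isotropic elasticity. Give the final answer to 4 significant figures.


Step 1: G = E / (2*(1+nu))
G = 220 / (2*(1+0.23)) = 89.4309 GPa = 8.94309e+10 Pa
Step 2: E_line = G*b^2/2
b = 0.29 nm = 2.9e-10 m
E_line = 0.5 * 8.94309e+10 * (2.9e-10)^2 = 3.761e-09 J/m


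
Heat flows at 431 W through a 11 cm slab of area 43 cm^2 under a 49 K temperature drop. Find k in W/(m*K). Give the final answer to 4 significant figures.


k = Q*L / (A*dT)
L = 0.11 m, A = 4.3e-03 m^2
k = 431 * 0.11 / (4.3e-03 * 49)
k = 225 W/(m*K)


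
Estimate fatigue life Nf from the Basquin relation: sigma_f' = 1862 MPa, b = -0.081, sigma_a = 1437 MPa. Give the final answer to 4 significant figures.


sigma_a = sigma_f' * (2*Nf)^b
2*Nf = (sigma_a / sigma_f')^(1/b)
2*Nf = (1437 / 1862)^(1/-0.081)
2*Nf = 24.5003
Nf = 12.25 cycles


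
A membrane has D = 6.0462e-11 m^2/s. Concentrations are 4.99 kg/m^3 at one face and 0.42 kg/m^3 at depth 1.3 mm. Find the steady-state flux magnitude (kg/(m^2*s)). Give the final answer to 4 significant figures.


J = -D * (dC/dx) = D * (C1 - C2) / dx
J = 6.0462e-11 * (4.99 - 0.42) / 1.3e-03
J = 2.125e-07 kg/(m^2*s)


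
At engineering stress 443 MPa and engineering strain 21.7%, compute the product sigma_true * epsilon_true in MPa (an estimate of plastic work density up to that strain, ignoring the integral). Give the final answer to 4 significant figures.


sigma_true = sigma_eng * (1 + epsilon_eng)
sigma_true = 443 * (1 + 0.217) = 539.131 MPa
epsilon_true = ln(1 + epsilon_eng)
epsilon_true = ln(1 + 0.217) = 0.196389
sigma_true * epsilon_true = 539.131 * 0.196389 = 105.9 MPa


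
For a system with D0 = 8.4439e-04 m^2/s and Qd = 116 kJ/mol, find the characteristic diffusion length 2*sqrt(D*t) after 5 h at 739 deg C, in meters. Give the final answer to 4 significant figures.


Step 1: D = D0 * exp(-Qd/(R*T))
T = 1012.15 K
D = 8.4439e-04 * exp(-116e3 / (8.314 * 1012.15)) = 8.70652e-10 m^2/s
Step 2: L = 2*sqrt(D*t)
t = 5 h = 18000 s
L = 2*sqrt(8.70652e-10 * 18000) = 7.918e-03 m


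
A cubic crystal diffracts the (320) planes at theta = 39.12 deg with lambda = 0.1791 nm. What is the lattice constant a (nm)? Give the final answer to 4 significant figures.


d = lambda / (2*sin(theta))
d = 0.1791 / (2*sin(39.12 deg))
d = 0.14193 nm
a = d * sqrt(h^2+k^2+l^2) = 0.14193 * sqrt(13)
a = 0.5117 nm


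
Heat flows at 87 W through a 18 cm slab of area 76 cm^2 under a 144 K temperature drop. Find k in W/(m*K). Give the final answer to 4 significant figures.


k = Q*L / (A*dT)
L = 0.18 m, A = 7.6e-03 m^2
k = 87 * 0.18 / (7.6e-03 * 144)
k = 14.31 W/(m*K)


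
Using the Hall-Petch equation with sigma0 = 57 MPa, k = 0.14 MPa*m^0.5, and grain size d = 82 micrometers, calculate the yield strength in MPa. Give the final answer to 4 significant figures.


sigma_y = sigma0 + k / sqrt(d)
d = 82 um = 8.2e-05 m
sigma_y = 57 + 0.14 / sqrt(8.2e-05)
sigma_y = 72.46 MPa


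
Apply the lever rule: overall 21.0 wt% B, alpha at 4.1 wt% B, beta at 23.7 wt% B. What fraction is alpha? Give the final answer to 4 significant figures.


f_alpha = (C_beta - C0) / (C_beta - C_alpha)
f_alpha = (23.7 - 21.0) / (23.7 - 4.1)
f_alpha = 0.1378


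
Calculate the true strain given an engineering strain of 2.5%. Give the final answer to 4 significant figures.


epsilon_true = ln(1 + epsilon_eng)
epsilon_true = ln(1 + 0.025)
epsilon_true = 0.02469


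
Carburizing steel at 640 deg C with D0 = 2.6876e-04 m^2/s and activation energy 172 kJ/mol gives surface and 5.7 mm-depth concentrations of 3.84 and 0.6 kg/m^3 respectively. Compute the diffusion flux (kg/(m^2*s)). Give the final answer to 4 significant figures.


Step 1: D = D0 * exp(-Qd/(R*T))
T = 640 + 273.15 = 913.15 K
D = 2.6876e-04 * exp(-172e3 / (8.314 * 913.15)) = 3.89176e-14 m^2/s
Step 2: J = D * (C1 - C2) / dx
J = 3.89176e-14 * (3.84 - 0.6) / 5.7e-03
J = 2.212e-11 kg/(m^2*s)


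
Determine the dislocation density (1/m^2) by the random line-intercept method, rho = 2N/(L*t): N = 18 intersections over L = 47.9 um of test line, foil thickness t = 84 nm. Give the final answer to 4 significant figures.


rho = 2N / (L * t)
L = 47.9 um = 4.79e-05 m, t = 84 nm = 8.4e-08 m
rho = 2 * 18 / (4.79e-05 * 8.4e-08)
rho = 8.947e+12 1/m^2


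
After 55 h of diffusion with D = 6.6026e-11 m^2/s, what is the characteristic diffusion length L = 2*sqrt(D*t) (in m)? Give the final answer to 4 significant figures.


t = 55 hr = 198000 s
Diffusion length = 2*sqrt(D*t)
= 2*sqrt(6.6026e-11 * 198000)
= 7.231e-03 m


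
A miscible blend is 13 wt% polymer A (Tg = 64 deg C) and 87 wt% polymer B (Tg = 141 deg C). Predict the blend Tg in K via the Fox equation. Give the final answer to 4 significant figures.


1/Tg = w1/Tg1 + w2/Tg2 (in Kelvin)
Tg1 = 337.15 K, Tg2 = 414.15 K
1/Tg = 0.13/337.15 + 0.87/414.15
Tg = 402.2 K


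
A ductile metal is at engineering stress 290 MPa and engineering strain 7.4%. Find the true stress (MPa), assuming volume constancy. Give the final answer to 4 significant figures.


sigma_true = sigma_eng * (1 + epsilon_eng)
sigma_true = 290 * (1 + 0.074)
sigma_true = 311.5 MPa


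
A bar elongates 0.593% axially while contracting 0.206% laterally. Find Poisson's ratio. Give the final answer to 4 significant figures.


nu = -epsilon_lat / epsilon_axial
Lateral strain is contraction (negative), so using magnitudes:
nu = 0.206 / 0.593
nu = 0.3474


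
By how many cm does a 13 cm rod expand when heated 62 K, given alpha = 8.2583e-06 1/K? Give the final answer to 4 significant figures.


dL = L0 * alpha * dT
dL = 13 * 8.2583e-06 * 62
dL = 6.656e-03 cm


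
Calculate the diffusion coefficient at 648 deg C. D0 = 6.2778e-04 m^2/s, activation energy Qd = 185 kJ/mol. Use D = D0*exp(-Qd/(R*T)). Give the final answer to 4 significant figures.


D = D0 * exp(-Qd / (R*T))
T = 921.15 K
D = 6.2778e-04 * exp(-185e3 / (8.314 * 921.15))
D = 2.027e-14 m^2/s


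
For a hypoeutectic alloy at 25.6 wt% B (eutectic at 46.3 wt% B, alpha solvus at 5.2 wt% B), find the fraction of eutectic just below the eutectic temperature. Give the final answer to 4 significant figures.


f_primary = (C_e - C0) / (C_e - C_alpha_max)
f_primary = (46.3 - 25.6) / (46.3 - 5.2)
f_primary = 0.50365
f_eutectic = 1 - 0.50365 = 0.4964


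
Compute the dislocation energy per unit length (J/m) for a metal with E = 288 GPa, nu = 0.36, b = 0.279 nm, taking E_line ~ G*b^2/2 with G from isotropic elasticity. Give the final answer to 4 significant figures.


Step 1: G = E / (2*(1+nu))
G = 288 / (2*(1+0.36)) = 105.882 GPa = 1.05882e+11 Pa
Step 2: E_line = G*b^2/2
b = 0.279 nm = 2.79e-10 m
E_line = 0.5 * 1.05882e+11 * (2.79e-10)^2 = 4.121e-09 J/m


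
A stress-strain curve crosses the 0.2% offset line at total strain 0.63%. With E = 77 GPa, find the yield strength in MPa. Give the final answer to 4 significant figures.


Offset strain = 0.002
Elastic strain at yield = total_strain - offset = 6.3e-03 - 0.002 = 4.3e-03
sigma_y = E * elastic_strain = 77000 * 4.3e-03
sigma_y = 331.1 MPa


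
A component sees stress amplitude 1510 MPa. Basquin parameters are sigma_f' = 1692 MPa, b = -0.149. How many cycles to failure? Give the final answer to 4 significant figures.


sigma_a = sigma_f' * (2*Nf)^b
2*Nf = (sigma_a / sigma_f')^(1/b)
2*Nf = (1510 / 1692)^(1/-0.149)
2*Nf = 2.14635
Nf = 1.073 cycles


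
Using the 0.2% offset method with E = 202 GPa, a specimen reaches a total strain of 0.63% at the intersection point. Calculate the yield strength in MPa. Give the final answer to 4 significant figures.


Offset strain = 0.002
Elastic strain at yield = total_strain - offset = 6.3e-03 - 0.002 = 4.3e-03
sigma_y = E * elastic_strain = 202000 * 4.3e-03
sigma_y = 868.6 MPa


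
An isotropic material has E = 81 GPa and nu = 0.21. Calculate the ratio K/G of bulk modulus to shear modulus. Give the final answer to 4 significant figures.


G = E / (2*(1+nu))
G = 81 / (2*(1+0.21)) = 33.4711 GPa
K = E / (3*(1-2*nu))
K = 81 / (3*(1-2*0.21)) = 46.5517 GPa
K/G = 46.5517 / 33.4711 = 1.391


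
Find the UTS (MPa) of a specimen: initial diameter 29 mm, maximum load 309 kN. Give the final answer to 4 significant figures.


A0 = pi*(d/2)^2 = pi*(29/2)^2 = 660.52 mm^2
UTS = F_max / A0 = 309*1000 / 660.52
UTS = 467.8 MPa


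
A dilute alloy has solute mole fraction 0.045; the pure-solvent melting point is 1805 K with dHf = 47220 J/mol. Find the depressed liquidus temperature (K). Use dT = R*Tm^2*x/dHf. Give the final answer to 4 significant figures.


dT = R*Tm^2*x / dHf
dT = 8.314 * 1805^2 * 0.045 / 47220
dT = 25.8137 K
T_new = 1805 - 25.8137 = 1779 K


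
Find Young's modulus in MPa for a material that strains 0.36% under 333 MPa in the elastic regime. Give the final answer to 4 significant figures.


E = sigma / epsilon
epsilon = 0.36% = 3.6e-03
E = 333 / 3.6e-03
E = 92500 MPa


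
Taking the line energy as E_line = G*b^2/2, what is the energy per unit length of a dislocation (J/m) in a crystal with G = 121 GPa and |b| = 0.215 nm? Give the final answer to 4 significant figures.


E = G*b^2/2
b = 0.215 nm = 2.15e-10 m
G = 121 GPa = 1.21e+11 Pa
E = 0.5 * 1.21e+11 * (2.15e-10)^2
E = 2.797e-09 J/m


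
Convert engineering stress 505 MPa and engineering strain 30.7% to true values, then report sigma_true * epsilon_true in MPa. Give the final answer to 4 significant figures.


sigma_true = sigma_eng * (1 + epsilon_eng)
sigma_true = 505 * (1 + 0.307) = 660.035 MPa
epsilon_true = ln(1 + epsilon_eng)
epsilon_true = ln(1 + 0.307) = 0.267734
sigma_true * epsilon_true = 660.035 * 0.267734 = 176.7 MPa


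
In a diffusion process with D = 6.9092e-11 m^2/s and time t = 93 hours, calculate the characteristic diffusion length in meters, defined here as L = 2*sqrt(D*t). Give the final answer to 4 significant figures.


t = 93 hr = 334800 s
Diffusion length = 2*sqrt(D*t)
= 2*sqrt(6.9092e-11 * 334800)
= 9.619e-03 m


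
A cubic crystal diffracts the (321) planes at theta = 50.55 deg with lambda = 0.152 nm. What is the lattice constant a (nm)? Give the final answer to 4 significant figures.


d = lambda / (2*sin(theta))
d = 0.152 / (2*sin(50.55 deg))
d = 0.0984227 nm
a = d * sqrt(h^2+k^2+l^2) = 0.0984227 * sqrt(14)
a = 0.3683 nm


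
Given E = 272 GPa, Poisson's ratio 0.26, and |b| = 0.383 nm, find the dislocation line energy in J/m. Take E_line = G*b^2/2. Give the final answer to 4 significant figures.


Step 1: G = E / (2*(1+nu))
G = 272 / (2*(1+0.26)) = 107.937 GPa = 1.07937e+11 Pa
Step 2: E_line = G*b^2/2
b = 0.383 nm = 3.83e-10 m
E_line = 0.5 * 1.07937e+11 * (3.83e-10)^2 = 7.917e-09 J/m


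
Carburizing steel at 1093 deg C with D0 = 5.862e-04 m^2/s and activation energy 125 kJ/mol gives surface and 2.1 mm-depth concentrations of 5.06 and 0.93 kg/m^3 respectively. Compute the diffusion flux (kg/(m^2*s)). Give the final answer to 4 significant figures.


Step 1: D = D0 * exp(-Qd/(R*T))
T = 1093 + 273.15 = 1366.15 K
D = 5.862e-04 * exp(-125e3 / (8.314 * 1366.15)) = 9.73885e-09 m^2/s
Step 2: J = D * (C1 - C2) / dx
J = 9.73885e-09 * (5.06 - 0.93) / 2.1e-03
J = 1.915e-05 kg/(m^2*s)


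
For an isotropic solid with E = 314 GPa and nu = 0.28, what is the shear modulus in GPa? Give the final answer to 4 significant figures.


G = E / (2*(1+nu))
G = 314 / (2*(1+0.28))
G = 122.7 GPa


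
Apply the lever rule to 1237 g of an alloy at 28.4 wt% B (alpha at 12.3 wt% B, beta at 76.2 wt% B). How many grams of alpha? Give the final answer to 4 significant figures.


f_alpha = (C_beta - C0) / (C_beta - C_alpha)
f_alpha = (76.2 - 28.4) / (76.2 - 12.3) = 0.748044
m_alpha = f_alpha * m_total = 0.748044 * 1237 = 925.3 g


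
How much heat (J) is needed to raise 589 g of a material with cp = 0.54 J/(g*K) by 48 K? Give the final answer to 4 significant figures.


Q = m * cp * dT
Q = 589 * 0.54 * 48
Q = 15270 J


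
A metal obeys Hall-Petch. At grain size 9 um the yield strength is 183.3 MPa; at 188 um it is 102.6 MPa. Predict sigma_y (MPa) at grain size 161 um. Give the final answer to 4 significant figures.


sigma_y = sigma0 + k / sqrt(d)
1/sqrt(d1) = 1/sqrt(9e-06) = 333.333;  1/sqrt(d2) = 72.9325
k = (sigma1 - sigma2) / (1/sqrt(d1) - 1/sqrt(d2)) = (183.3 - 102.6) / (333.333 - 72.9325) = 0.309907 MPa*m^0.5
sigma0 = sigma1 - k/sqrt(d1) = 183.3 - 0.309907*333.333 = 79.9977 MPa
sigma_y(d3) = 79.9977 + 0.309907 / sqrt(1.61e-04) = 104.4 MPa


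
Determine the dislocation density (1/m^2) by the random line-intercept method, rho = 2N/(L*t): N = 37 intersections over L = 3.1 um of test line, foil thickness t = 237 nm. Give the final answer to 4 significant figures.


rho = 2N / (L * t)
L = 3.1 um = 3.1e-06 m, t = 237 nm = 2.37e-07 m
rho = 2 * 37 / (3.1e-06 * 2.37e-07)
rho = 1.007e+14 1/m^2


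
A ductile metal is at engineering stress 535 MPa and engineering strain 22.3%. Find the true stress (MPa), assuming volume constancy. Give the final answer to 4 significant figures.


sigma_true = sigma_eng * (1 + epsilon_eng)
sigma_true = 535 * (1 + 0.223)
sigma_true = 654.3 MPa


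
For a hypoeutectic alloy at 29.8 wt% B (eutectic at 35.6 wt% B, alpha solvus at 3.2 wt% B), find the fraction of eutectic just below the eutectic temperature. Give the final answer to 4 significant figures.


f_primary = (C_e - C0) / (C_e - C_alpha_max)
f_primary = (35.6 - 29.8) / (35.6 - 3.2)
f_primary = 0.179012
f_eutectic = 1 - 0.179012 = 0.821


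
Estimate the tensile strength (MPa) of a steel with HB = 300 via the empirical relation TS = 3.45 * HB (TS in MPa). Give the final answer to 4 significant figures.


TS (MPa) = 3.45 * HB
TS = 3.45 * 300
TS = 1035 MPa


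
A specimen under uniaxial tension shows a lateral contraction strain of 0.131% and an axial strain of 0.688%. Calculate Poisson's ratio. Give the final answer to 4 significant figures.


nu = -epsilon_lat / epsilon_axial
Lateral strain is contraction (negative), so using magnitudes:
nu = 0.131 / 0.688
nu = 0.1904


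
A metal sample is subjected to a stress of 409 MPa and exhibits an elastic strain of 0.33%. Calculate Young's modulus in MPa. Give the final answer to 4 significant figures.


E = sigma / epsilon
epsilon = 0.33% = 3.3e-03
E = 409 / 3.3e-03
E = 123900 MPa
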